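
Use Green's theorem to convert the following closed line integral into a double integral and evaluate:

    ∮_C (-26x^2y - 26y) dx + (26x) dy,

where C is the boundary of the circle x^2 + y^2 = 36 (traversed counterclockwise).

Green's theorem converts the closed line integral into a double integral over the enclosed region D:

    ∮_C P dx + Q dy = ∬_D (∂Q/∂x - ∂P/∂y) dA.

Here P = -26x^2y - 26y, Q = 26x, so

    ∂Q/∂x = 26,    ∂P/∂y = -26x^2 - 26,
    ∂Q/∂x - ∂P/∂y = 26x^2 + 52.

D is the region x^2 + y^2 ≤ 36. Evaluating the double integral:

In polar coordinates (x = r cos θ, y = r sin θ, dA = r dr dθ) the integrand becomes 26r^2cos(θ)^2 + 52, so

    ∬_D (26x^2 + 52) dA = ∫_0^{2π} ∫_0^{6} (26r^2cos(θ)^2 + 52) · r dr dθ.

Inner (r from 0 to 6): 8424cos(θ)^2 + 936.
Outer (θ from 0 to 2π): 10296π.

Therefore ∮_C P dx + Q dy = 10296π.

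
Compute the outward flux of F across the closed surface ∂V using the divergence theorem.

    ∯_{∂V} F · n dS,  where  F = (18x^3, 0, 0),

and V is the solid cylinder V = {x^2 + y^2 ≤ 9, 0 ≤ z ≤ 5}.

By the divergence theorem,

    ∯_{∂V} F · n dS = ∭_V (∇ · F) dV.

Compute the divergence:
    ∇ · F = ∂F_x/∂x + ∂F_y/∂y + ∂F_z/∂z = 54x^2 + 0 + 0 = 54x^2.

In cylindrical coordinates, x = r cos(θ), y = r sin(θ), z = z, dV = r dr dθ dz, with 0 ≤ r ≤ 3, 0 ≤ θ ≤ 2π, 0 ≤ z ≤ 5.

The integrand, after substitution and multiplying by the volume element, becomes (54r^2cos(θ)^2) · r, so

    ∭_V (∇·F) dV = ∫_0^{2π} ∫_0^{3} ∫_0^{5} (54r^2cos(θ)^2) · r dz dr dθ.

Inner (z from 0 to 5): 270r^3cos(θ)^2.
Middle (r from 0 to 3): 10935cos(θ)^2/2.
Outer (θ from 0 to 2π): 10935π/2.

Therefore ∯_{∂V} F · n dS = 10935π/2.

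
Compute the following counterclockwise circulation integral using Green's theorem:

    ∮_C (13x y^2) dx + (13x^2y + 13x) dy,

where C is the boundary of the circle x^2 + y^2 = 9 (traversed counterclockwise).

Green's theorem converts the closed line integral into a double integral over the enclosed region D:

    ∮_C P dx + Q dy = ∬_D (∂Q/∂x - ∂P/∂y) dA.

Here P = 13x y^2, Q = 13x^2y + 13x, so

    ∂Q/∂x = 26x y + 13,    ∂P/∂y = 26x y,
    ∂Q/∂x - ∂P/∂y = 13.

D is the region x^2 + y^2 ≤ 9. Evaluating the double integral:

In polar coordinates (x = r cos θ, y = r sin θ, dA = r dr dθ) the integrand becomes 13, so

    ∬_D (13) dA = ∫_0^{2π} ∫_0^{3} (13) · r dr dθ.

Inner (r from 0 to 3): 117/2.
Outer (θ from 0 to 2π): 117π.

Therefore ∮_C P dx + Q dy = 117π.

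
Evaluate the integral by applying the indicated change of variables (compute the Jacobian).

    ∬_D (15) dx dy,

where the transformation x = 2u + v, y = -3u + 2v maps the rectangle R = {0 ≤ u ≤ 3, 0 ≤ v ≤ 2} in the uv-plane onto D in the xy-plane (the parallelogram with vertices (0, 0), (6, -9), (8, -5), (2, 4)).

Compute the Jacobian determinant of (x, y) with respect to (u, v):

    ∂(x,y)/∂(u,v) = | 2  1 | = (2)(2) - (1)(-3) = 7.
                   | -3  2 |

Its absolute value is |J| = 7 (the area scaling factor).

Substituting x = 2u + v, y = -3u + 2v into the integrand,

    15 → 15,

so the integral becomes

    ∬_R (15) · |J| du dv = ∫_0^3 ∫_0^2 (105) dv du.

Inner (v): 210.
Outer (u): 630.

Therefore ∬_D (15) dx dy = 630.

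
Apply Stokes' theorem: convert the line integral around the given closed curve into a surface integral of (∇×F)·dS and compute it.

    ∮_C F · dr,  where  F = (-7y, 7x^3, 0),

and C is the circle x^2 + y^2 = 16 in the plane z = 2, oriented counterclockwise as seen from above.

Let S be the flat disk x^2 + y^2 ≤ 16 in the plane z = 2, with upward unit normal n̂ = ẑ. By Stokes' theorem,

    ∮_C F · dr = ∬_S (∇ × F) · n̂ dS = ∬_D (curl F)_z dA,

where D is the disk x^2 + y^2 ≤ 16.

Compute the curl of F = (-7y, 7x^3, 0):
    (∇ × F)_x = ∂F_z/∂y - ∂F_y/∂z = 0,
    (∇ × F)_y = ∂F_x/∂z - ∂F_z/∂x = 0,
    (∇ × F)_z = ∂F_y/∂x - ∂F_x/∂y = 21x^2 + 7.

On z = 2, (curl F)_z = 21x^2 + 7.

Convert to polar (x = r cos θ, y = r sin θ, dA = r dr dθ); the integrand becomes 21r^2cos(θ)^2 + 7, so

    ∬_D (curl F)_z dA = ∫_0^{2π} ∫_0^{4} (21r^2cos(θ)^2 + 7) · r dr dθ.

Inner (r from 0 to 4): 1344cos(θ)^2 + 56.
Outer (θ from 0 to 2π): 1456π.

Therefore ∮_C F · dr = 1456π.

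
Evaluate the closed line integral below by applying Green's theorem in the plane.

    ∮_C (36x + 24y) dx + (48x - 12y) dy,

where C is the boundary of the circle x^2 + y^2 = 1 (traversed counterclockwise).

Green's theorem converts the closed line integral into a double integral over the enclosed region D:

    ∮_C P dx + Q dy = ∬_D (∂Q/∂x - ∂P/∂y) dA.

Here P = 36x + 24y, Q = 48x - 12y, so

    ∂Q/∂x = 48,    ∂P/∂y = 24,
    ∂Q/∂x - ∂P/∂y = 24.

D is the region x^2 + y^2 ≤ 1. Evaluating the double integral:

In polar coordinates (x = r cos θ, y = r sin θ, dA = r dr dθ) the integrand becomes 24, so

    ∬_D (24) dA = ∫_0^{2π} ∫_0^{1} (24) · r dr dθ.

Inner (r from 0 to 1): 12.
Outer (θ from 0 to 2π): 24π.

Therefore ∮_C P dx + Q dy = 24π.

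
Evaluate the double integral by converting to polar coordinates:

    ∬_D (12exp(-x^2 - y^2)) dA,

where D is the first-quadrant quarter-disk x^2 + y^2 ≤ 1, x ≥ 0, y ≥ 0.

The region D is 0 ≤ r ≤ 1, 0 ≤ θ ≤ π/2 in polar coordinates, where x = r cos(θ), y = r sin(θ), and dA = r dr dθ.

Under the substitution, the integrand becomes 12exp(-r^2), so

    ∬_D (12exp(-x^2 - y^2)) dA = ∫_{0}^{π/2} ∫_{0}^{1} (12exp(-r^2)) · r dr dθ.

Inner integral (in r): ∫_{0}^{1} (12exp(-r^2)) · r dr = 6 - 6exp(-1).

Outer integral (in θ): ∫_{0}^{π/2} (6 - 6exp(-1)) dθ = -3π exp(-1) + 3π.

Therefore ∬_D (12exp(-x^2 - y^2)) dA = -3π exp(-1) + 3π.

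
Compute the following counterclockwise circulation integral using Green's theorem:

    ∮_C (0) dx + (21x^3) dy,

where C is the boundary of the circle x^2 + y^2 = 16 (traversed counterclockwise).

Green's theorem converts the closed line integral into a double integral over the enclosed region D:

    ∮_C P dx + Q dy = ∬_D (∂Q/∂x - ∂P/∂y) dA.

Here P = 0, Q = 21x^3, so

    ∂Q/∂x = 63x^2,    ∂P/∂y = 0,
    ∂Q/∂x - ∂P/∂y = 63x^2.

D is the region x^2 + y^2 ≤ 16. Evaluating the double integral:

In polar coordinates (x = r cos θ, y = r sin θ, dA = r dr dθ) the integrand becomes 63r^2cos(θ)^2, so

    ∬_D (63x^2) dA = ∫_0^{2π} ∫_0^{4} (63r^2cos(θ)^2) · r dr dθ.

Inner (r from 0 to 4): 4032cos(θ)^2.
Outer (θ from 0 to 2π): 4032π.

Therefore ∮_C P dx + Q dy = 4032π.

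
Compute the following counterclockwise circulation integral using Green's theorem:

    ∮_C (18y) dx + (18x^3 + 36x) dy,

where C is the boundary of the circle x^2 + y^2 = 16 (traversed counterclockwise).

Green's theorem converts the closed line integral into a double integral over the enclosed region D:

    ∮_C P dx + Q dy = ∬_D (∂Q/∂x - ∂P/∂y) dA.

Here P = 18y, Q = 18x^3 + 36x, so

    ∂Q/∂x = 54x^2 + 36,    ∂P/∂y = 18,
    ∂Q/∂x - ∂P/∂y = 54x^2 + 18.

D is the region x^2 + y^2 ≤ 16. Evaluating the double integral:

In polar coordinates (x = r cos θ, y = r sin θ, dA = r dr dθ) the integrand becomes 54r^2cos(θ)^2 + 18, so

    ∬_D (54x^2 + 18) dA = ∫_0^{2π} ∫_0^{4} (54r^2cos(θ)^2 + 18) · r dr dθ.

Inner (r from 0 to 4): 3456cos(θ)^2 + 144.
Outer (θ from 0 to 2π): 3744π.

Therefore ∮_C P dx + Q dy = 3744π.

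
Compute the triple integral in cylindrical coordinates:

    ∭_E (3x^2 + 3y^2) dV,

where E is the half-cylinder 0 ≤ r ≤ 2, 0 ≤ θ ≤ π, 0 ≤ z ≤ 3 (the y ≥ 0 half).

In cylindrical coordinates, x = r cos(θ), y = r sin(θ), z = z, and dV = r dr dθ dz.

The integrand becomes 3r^2, so

    ∭_E (3x^2 + 3y^2) dV = ∫_{0}^{π} ∫_{0}^{2} ∫_{0}^{3} (3r^2) · r dz dr dθ.

Inner (z): 9r^3.
Middle (r from 0 to 2): 36.
Outer (θ): 36π.

Therefore the triple integral equals 36π.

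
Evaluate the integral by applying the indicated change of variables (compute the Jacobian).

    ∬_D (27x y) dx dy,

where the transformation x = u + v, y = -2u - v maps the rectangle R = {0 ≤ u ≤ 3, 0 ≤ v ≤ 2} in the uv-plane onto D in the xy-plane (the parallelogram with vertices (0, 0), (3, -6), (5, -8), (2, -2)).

Compute the Jacobian determinant of (x, y) with respect to (u, v):

    ∂(x,y)/∂(u,v) = | 1  1 | = (1)(-1) - (1)(-2) = 1.
                   | -2  -1 |

Its absolute value is |J| = 1 (the area scaling factor).

Substituting x = u + v, y = -2u - v into the integrand,

    27x y → -54u^2 - 81u v - 27v^2,

so the integral becomes

    ∬_R (-54u^2 - 81u v - 27v^2) · |J| du dv = ∫_0^3 ∫_0^2 (-54u^2 - 81u v - 27v^2) dv du.

Inner (v): -108u^2 - 162u - 72.
Outer (u): -1917.

Therefore ∬_D (27x y) dx dy = -1917.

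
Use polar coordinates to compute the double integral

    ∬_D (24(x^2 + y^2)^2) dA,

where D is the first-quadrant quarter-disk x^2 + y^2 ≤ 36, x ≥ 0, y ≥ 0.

The region D is 0 ≤ r ≤ 6, 0 ≤ θ ≤ π/2 in polar coordinates, where x = r cos(θ), y = r sin(θ), and dA = r dr dθ.

Under the substitution, the integrand becomes 24r^4, so

    ∬_D (24(x^2 + y^2)^2) dA = ∫_{0}^{π/2} ∫_{0}^{6} (24r^4) · r dr dθ.

Inner integral (in r): ∫_{0}^{6} (24r^4) · r dr = 186624.

Outer integral (in θ): ∫_{0}^{π/2} (186624) dθ = 93312π.

Therefore ∬_D (24(x^2 + y^2)^2) dA = 93312π.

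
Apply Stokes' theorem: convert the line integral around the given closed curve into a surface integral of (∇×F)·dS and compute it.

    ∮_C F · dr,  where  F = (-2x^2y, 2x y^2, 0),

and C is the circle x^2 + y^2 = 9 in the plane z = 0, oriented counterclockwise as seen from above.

Let S be the flat disk x^2 + y^2 ≤ 9 in the plane z = 0, with upward unit normal n̂ = ẑ. By Stokes' theorem,

    ∮_C F · dr = ∬_S (∇ × F) · n̂ dS = ∬_D (curl F)_z dA,

where D is the disk x^2 + y^2 ≤ 9.

Compute the curl of F = (-2x^2y, 2x y^2, 0):
    (∇ × F)_x = ∂F_z/∂y - ∂F_y/∂z = 0,
    (∇ × F)_y = ∂F_x/∂z - ∂F_z/∂x = 0,
    (∇ × F)_z = ∂F_y/∂x - ∂F_x/∂y = 2x^2 + 2y^2.

On z = 0, (curl F)_z = 2x^2 + 2y^2.

Convert to polar (x = r cos θ, y = r sin θ, dA = r dr dθ); the integrand becomes 2r^2, so

    ∬_D (curl F)_z dA = ∫_0^{2π} ∫_0^{3} (2r^2) · r dr dθ.

Inner (r from 0 to 3): 81/2.
Outer (θ from 0 to 2π): 81π.

Therefore ∮_C F · dr = 81π.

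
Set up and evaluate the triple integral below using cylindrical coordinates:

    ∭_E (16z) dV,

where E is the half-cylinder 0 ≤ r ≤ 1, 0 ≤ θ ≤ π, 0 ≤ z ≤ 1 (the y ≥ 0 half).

In cylindrical coordinates, x = r cos(θ), y = r sin(θ), z = z, and dV = r dr dθ dz.

The integrand becomes 16z, so

    ∭_E (16z) dV = ∫_{0}^{π} ∫_{0}^{1} ∫_{0}^{1} (16z) · r dz dr dθ.

Inner (z): 8r.
Middle (r from 0 to 1): 4.
Outer (θ): 4π.

Therefore the triple integral equals 4π.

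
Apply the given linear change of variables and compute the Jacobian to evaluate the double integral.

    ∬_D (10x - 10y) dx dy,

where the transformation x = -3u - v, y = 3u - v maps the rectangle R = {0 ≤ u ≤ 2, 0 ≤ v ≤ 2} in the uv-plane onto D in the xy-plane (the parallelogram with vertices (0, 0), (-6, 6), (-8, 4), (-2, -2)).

Compute the Jacobian determinant of (x, y) with respect to (u, v):

    ∂(x,y)/∂(u,v) = | -3  -1 | = (-3)(-1) - (-1)(3) = 6.
                   | 3  -1 |

Its absolute value is |J| = 6 (the area scaling factor).

Substituting x = -3u - v, y = 3u - v into the integrand,

    10x - 10y → -60u,

so the integral becomes

    ∬_R (-60u) · |J| du dv = ∫_0^2 ∫_0^2 (-360u) dv du.

Inner (v): -720u.
Outer (u): -1440.

Therefore ∬_D (10x - 10y) dx dy = -1440.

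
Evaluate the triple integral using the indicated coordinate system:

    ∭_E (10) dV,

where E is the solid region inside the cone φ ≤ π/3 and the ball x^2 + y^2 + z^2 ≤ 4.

In spherical coordinates, x = ρ sin(φ) cos(θ), y = ρ sin(φ) sin(θ), z = ρ cos(φ), and dV = ρ^2 sin(φ) dρ dφ dθ.

The integrand becomes 10, so

    ∭_E (10) dV = ∫_{0}^{2π} ∫_{0}^{π/3} ∫_{0}^{2} (10) · ρ^2 sin(φ) dρ dφ dθ.

Inner (ρ): 80sin(φ)/3.
Middle (φ): 40/3.
Outer (θ): 80π/3.

Therefore the triple integral equals 80π/3.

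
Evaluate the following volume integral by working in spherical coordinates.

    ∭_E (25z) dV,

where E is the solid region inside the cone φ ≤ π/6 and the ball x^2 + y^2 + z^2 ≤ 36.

In spherical coordinates, x = ρ sin(φ) cos(θ), y = ρ sin(φ) sin(θ), z = ρ cos(φ), and dV = ρ^2 sin(φ) dρ dφ dθ.

The integrand becomes 25ρ cos(φ), so

    ∭_E (25z) dV = ∫_{0}^{2π} ∫_{0}^{π/6} ∫_{0}^{6} (25ρ cos(φ)) · ρ^2 sin(φ) dρ dφ dθ.

Inner (ρ): 4050sin(2φ).
Middle (φ): 2025/2.
Outer (θ): 2025π.

Therefore the triple integral equals 2025π.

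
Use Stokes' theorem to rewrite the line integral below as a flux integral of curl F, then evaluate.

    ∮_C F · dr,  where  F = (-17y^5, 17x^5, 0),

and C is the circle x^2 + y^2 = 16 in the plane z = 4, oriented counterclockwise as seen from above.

Let S be the flat disk x^2 + y^2 ≤ 16 in the plane z = 4, with upward unit normal n̂ = ẑ. By Stokes' theorem,

    ∮_C F · dr = ∬_S (∇ × F) · n̂ dS = ∬_D (curl F)_z dA,

where D is the disk x^2 + y^2 ≤ 16.

Compute the curl of F = (-17y^5, 17x^5, 0):
    (∇ × F)_x = ∂F_z/∂y - ∂F_y/∂z = 0,
    (∇ × F)_y = ∂F_x/∂z - ∂F_z/∂x = 0,
    (∇ × F)_z = ∂F_y/∂x - ∂F_x/∂y = 85x^4 + 85y^4.

On z = 4, (curl F)_z = 85x^4 + 85y^4.

Convert to polar (x = r cos θ, y = r sin θ, dA = r dr dθ); the integrand becomes 85r^4(sin(θ)^4 + cos(θ)^4), so

    ∬_D (curl F)_z dA = ∫_0^{2π} ∫_0^{4} (85r^4(sin(θ)^4 + cos(θ)^4)) · r dr dθ.

Inner (r from 0 to 4): 174080sin(θ)^4/3 + 174080cos(θ)^4/3.
Outer (θ from 0 to 2π): 87040π.

Therefore ∮_C F · dr = 87040π.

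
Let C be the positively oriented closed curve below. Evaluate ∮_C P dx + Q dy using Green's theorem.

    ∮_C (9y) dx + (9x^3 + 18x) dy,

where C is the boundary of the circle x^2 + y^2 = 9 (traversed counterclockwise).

Green's theorem converts the closed line integral into a double integral over the enclosed region D:

    ∮_C P dx + Q dy = ∬_D (∂Q/∂x - ∂P/∂y) dA.

Here P = 9y, Q = 9x^3 + 18x, so

    ∂Q/∂x = 27x^2 + 18,    ∂P/∂y = 9,
    ∂Q/∂x - ∂P/∂y = 27x^2 + 9.

D is the region x^2 + y^2 ≤ 9. Evaluating the double integral:

In polar coordinates (x = r cos θ, y = r sin θ, dA = r dr dθ) the integrand becomes 27r^2cos(θ)^2 + 9, so

    ∬_D (27x^2 + 9) dA = ∫_0^{2π} ∫_0^{3} (27r^2cos(θ)^2 + 9) · r dr dθ.

Inner (r from 0 to 3): 2187cos(θ)^2/4 + 81/2.
Outer (θ from 0 to 2π): 2511π/4.

Therefore ∮_C P dx + Q dy = 2511π/4.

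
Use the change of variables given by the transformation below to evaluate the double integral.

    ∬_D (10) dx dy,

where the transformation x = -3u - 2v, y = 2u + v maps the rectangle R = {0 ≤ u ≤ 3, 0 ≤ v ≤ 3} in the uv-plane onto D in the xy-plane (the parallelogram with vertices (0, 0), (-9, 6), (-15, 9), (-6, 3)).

Compute the Jacobian determinant of (x, y) with respect to (u, v):

    ∂(x,y)/∂(u,v) = | -3  -2 | = (-3)(1) - (-2)(2) = 1.
                   | 2  1 |

Its absolute value is |J| = 1 (the area scaling factor).

Substituting x = -3u - 2v, y = 2u + v into the integrand,

    10 → 10,

so the integral becomes

    ∬_R (10) · |J| du dv = ∫_0^3 ∫_0^3 (10) dv du.

Inner (v): 30.
Outer (u): 90.

Therefore ∬_D (10) dx dy = 90.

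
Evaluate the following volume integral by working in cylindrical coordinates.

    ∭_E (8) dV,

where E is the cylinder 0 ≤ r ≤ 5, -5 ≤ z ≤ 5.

In cylindrical coordinates, x = r cos(θ), y = r sin(θ), z = z, and dV = r dr dθ dz.

The integrand becomes 8, so

    ∭_E (8) dV = ∫_{0}^{2π} ∫_{0}^{5} ∫_{-5}^{5} (8) · r dz dr dθ.

Inner (z): 80r.
Middle (r from 0 to 5): 1000.
Outer (θ): 2000π.

Therefore the triple integral equals 2000π.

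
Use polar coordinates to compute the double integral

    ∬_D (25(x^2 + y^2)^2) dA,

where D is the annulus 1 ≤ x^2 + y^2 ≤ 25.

The region D is 1 ≤ r ≤ 5, 0 ≤ θ ≤ 2π in polar coordinates, where x = r cos(θ), y = r sin(θ), and dA = r dr dθ.

Under the substitution, the integrand becomes 25r^4, so

    ∬_D (25(x^2 + y^2)^2) dA = ∫_{0}^{2π} ∫_{1}^{5} (25r^4) · r dr dθ.

Inner integral (in r): ∫_{1}^{5} (25r^4) · r dr = 65100.

Outer integral (in θ): ∫_{0}^{2π} (65100) dθ = 130200π.

Therefore ∬_D (25(x^2 + y^2)^2) dA = 130200π.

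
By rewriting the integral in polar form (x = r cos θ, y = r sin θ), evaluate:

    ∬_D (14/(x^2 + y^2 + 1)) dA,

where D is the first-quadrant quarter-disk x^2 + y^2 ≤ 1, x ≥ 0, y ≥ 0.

The region D is 0 ≤ r ≤ 1, 0 ≤ θ ≤ π/2 in polar coordinates, where x = r cos(θ), y = r sin(θ), and dA = r dr dθ.

Under the substitution, the integrand becomes 14/(r^2 + 1), so

    ∬_D (14/(x^2 + y^2 + 1)) dA = ∫_{0}^{π/2} ∫_{0}^{1} (14/(r^2 + 1)) · r dr dθ.

Inner integral (in r): ∫_{0}^{1} (14/(r^2 + 1)) · r dr = log(128).

Outer integral (in θ): ∫_{0}^{π/2} (log(128)) dθ = log(128^(π/2)).

Therefore ∬_D (14/(x^2 + y^2 + 1)) dA = log(128^(π/2)).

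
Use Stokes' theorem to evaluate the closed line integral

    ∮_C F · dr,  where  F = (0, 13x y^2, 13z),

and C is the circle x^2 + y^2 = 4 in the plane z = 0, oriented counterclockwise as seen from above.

Let S be the flat disk x^2 + y^2 ≤ 4 in the plane z = 0, with upward unit normal n̂ = ẑ. By Stokes' theorem,

    ∮_C F · dr = ∬_S (∇ × F) · n̂ dS = ∬_D (curl F)_z dA,

where D is the disk x^2 + y^2 ≤ 4.

Compute the curl of F = (0, 13x y^2, 13z):
    (∇ × F)_x = ∂F_z/∂y - ∂F_y/∂z = 0,
    (∇ × F)_y = ∂F_x/∂z - ∂F_z/∂x = 0,
    (∇ × F)_z = ∂F_y/∂x - ∂F_x/∂y = 13y^2.

On z = 0, (curl F)_z = 13y^2.

Convert to polar (x = r cos θ, y = r sin θ, dA = r dr dθ); the integrand becomes 13r^2sin(θ)^2, so

    ∬_D (curl F)_z dA = ∫_0^{2π} ∫_0^{2} (13r^2sin(θ)^2) · r dr dθ.

Inner (r from 0 to 2): 52sin(θ)^2.
Outer (θ from 0 to 2π): 52π.

Therefore ∮_C F · dr = 52π.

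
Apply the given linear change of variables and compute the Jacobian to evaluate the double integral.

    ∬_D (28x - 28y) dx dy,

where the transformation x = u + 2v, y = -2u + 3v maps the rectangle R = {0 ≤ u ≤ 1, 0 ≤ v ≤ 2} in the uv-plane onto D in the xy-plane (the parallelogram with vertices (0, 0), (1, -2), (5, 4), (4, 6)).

Compute the Jacobian determinant of (x, y) with respect to (u, v):

    ∂(x,y)/∂(u,v) = | 1  2 | = (1)(3) - (2)(-2) = 7.
                   | -2  3 |

Its absolute value is |J| = 7 (the area scaling factor).

Substituting x = u + 2v, y = -2u + 3v into the integrand,

    28x - 28y → 84u - 28v,

so the integral becomes

    ∬_R (84u - 28v) · |J| du dv = ∫_0^1 ∫_0^2 (588u - 196v) dv du.

Inner (v): 1176u - 392.
Outer (u): 196.

Therefore ∬_D (28x - 28y) dx dy = 196.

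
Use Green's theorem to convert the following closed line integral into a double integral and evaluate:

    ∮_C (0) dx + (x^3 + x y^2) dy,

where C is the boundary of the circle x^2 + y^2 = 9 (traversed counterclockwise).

Green's theorem converts the closed line integral into a double integral over the enclosed region D:

    ∮_C P dx + Q dy = ∬_D (∂Q/∂x - ∂P/∂y) dA.

Here P = 0, Q = x^3 + x y^2, so

    ∂Q/∂x = 3x^2 + y^2,    ∂P/∂y = 0,
    ∂Q/∂x - ∂P/∂y = 3x^2 + y^2.

D is the region x^2 + y^2 ≤ 9. Evaluating the double integral:

In polar coordinates (x = r cos θ, y = r sin θ, dA = r dr dθ) the integrand becomes r^2(cos(2θ) + 2), so

    ∬_D (3x^2 + y^2) dA = ∫_0^{2π} ∫_0^{3} (r^2(cos(2θ) + 2)) · r dr dθ.

Inner (r from 0 to 3): 81cos(2θ)/4 + 81/2.
Outer (θ from 0 to 2π): 81π.

Therefore ∮_C P dx + Q dy = 81π.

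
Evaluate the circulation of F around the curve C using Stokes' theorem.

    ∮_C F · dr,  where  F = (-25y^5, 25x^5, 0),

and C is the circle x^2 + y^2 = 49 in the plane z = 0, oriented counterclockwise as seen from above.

Let S be the flat disk x^2 + y^2 ≤ 49 in the plane z = 0, with upward unit normal n̂ = ẑ. By Stokes' theorem,

    ∮_C F · dr = ∬_S (∇ × F) · n̂ dS = ∬_D (curl F)_z dA,

where D is the disk x^2 + y^2 ≤ 49.

Compute the curl of F = (-25y^5, 25x^5, 0):
    (∇ × F)_x = ∂F_z/∂y - ∂F_y/∂z = 0,
    (∇ × F)_y = ∂F_x/∂z - ∂F_z/∂x = 0,
    (∇ × F)_z = ∂F_y/∂x - ∂F_x/∂y = 125x^4 + 125y^4.

On z = 0, (curl F)_z = 125x^4 + 125y^4.

Convert to polar (x = r cos θ, y = r sin θ, dA = r dr dθ); the integrand becomes 125r^4(sin(θ)^4 + cos(θ)^4), so

    ∬_D (curl F)_z dA = ∫_0^{2π} ∫_0^{7} (125r^4(sin(θ)^4 + cos(θ)^4)) · r dr dθ.

Inner (r from 0 to 7): 14706125sin(θ)^4/6 + 14706125cos(θ)^4/6.
Outer (θ from 0 to 2π): 14706125π/4.

Therefore ∮_C F · dr = 14706125π/4.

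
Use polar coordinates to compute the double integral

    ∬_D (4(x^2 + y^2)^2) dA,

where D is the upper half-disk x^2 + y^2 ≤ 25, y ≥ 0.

The region D is 0 ≤ r ≤ 5, 0 ≤ θ ≤ π in polar coordinates, where x = r cos(θ), y = r sin(θ), and dA = r dr dθ.

Under the substitution, the integrand becomes 4r^4, so

    ∬_D (4(x^2 + y^2)^2) dA = ∫_{0}^{π} ∫_{0}^{5} (4r^4) · r dr dθ.

Inner integral (in r): ∫_{0}^{5} (4r^4) · r dr = 31250/3.

Outer integral (in θ): ∫_{0}^{π} (31250/3) dθ = 31250π/3.

Therefore ∬_D (4(x^2 + y^2)^2) dA = 31250π/3.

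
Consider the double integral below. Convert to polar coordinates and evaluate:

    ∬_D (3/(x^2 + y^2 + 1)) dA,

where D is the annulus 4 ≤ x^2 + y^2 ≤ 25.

The region D is 2 ≤ r ≤ 5, 0 ≤ θ ≤ 2π in polar coordinates, where x = r cos(θ), y = r sin(θ), and dA = r dr dθ.

Under the substitution, the integrand becomes 3/(r^2 + 1), so

    ∬_D (3/(x^2 + y^2 + 1)) dA = ∫_{0}^{2π} ∫_{2}^{5} (3/(r^2 + 1)) · r dr dθ.

Inner integral (in r): ∫_{2}^{5} (3/(r^2 + 1)) · r dr = log(26sqrt(130)/25).

Outer integral (in θ): ∫_{0}^{2π} (log(26sqrt(130)/25)) dθ = log((26sqrt(130)/25)^(2π)).

Therefore ∬_D (3/(x^2 + y^2 + 1)) dA = log((26sqrt(130)/25)^(2π)).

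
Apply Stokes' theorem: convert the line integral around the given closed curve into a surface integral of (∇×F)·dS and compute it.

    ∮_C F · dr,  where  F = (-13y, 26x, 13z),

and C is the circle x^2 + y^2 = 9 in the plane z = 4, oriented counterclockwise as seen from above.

Let S be the flat disk x^2 + y^2 ≤ 9 in the plane z = 4, with upward unit normal n̂ = ẑ. By Stokes' theorem,

    ∮_C F · dr = ∬_S (∇ × F) · n̂ dS = ∬_D (curl F)_z dA,

where D is the disk x^2 + y^2 ≤ 9.

Compute the curl of F = (-13y, 26x, 13z):
    (∇ × F)_x = ∂F_z/∂y - ∂F_y/∂z = 0,
    (∇ × F)_y = ∂F_x/∂z - ∂F_z/∂x = 0,
    (∇ × F)_z = ∂F_y/∂x - ∂F_x/∂y = 39.

On z = 4, (curl F)_z = 39.

Convert to polar (x = r cos θ, y = r sin θ, dA = r dr dθ); the integrand becomes 39, so

    ∬_D (curl F)_z dA = ∫_0^{2π} ∫_0^{3} (39) · r dr dθ.

Inner (r from 0 to 3): 351/2.
Outer (θ from 0 to 2π): 351π.

Therefore ∮_C F · dr = 351π.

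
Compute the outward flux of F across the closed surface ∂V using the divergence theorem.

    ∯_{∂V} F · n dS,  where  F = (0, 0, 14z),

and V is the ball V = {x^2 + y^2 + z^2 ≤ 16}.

By the divergence theorem,

    ∯_{∂V} F · n dS = ∭_V (∇ · F) dV.

Compute the divergence:
    ∇ · F = ∂F_x/∂x + ∂F_y/∂y + ∂F_z/∂z = 0 + 0 + 14 = 14.

In spherical coordinates, x = ρ sin(φ) cos(θ), y = ρ sin(φ) sin(θ), z = ρ cos(φ), dV = ρ^2 sin(φ) dρ dφ dθ, with 0 ≤ ρ ≤ 4, 0 ≤ φ ≤ π, 0 ≤ θ ≤ 2π.

The integrand, after substitution and multiplying by the volume element, becomes (14) · ρ^2 sin(φ), so

    ∭_V (∇·F) dV = ∫_0^{2π} ∫_0^{π} ∫_0^{4} (14) · ρ^2 sin(φ) dρ dφ dθ.

Inner (ρ from 0 to 4): 896sin(φ)/3.
Middle (φ from 0 to π): 1792/3.
Outer (θ from 0 to 2π): 3584π/3.

Therefore ∯_{∂V} F · n dS = 3584π/3.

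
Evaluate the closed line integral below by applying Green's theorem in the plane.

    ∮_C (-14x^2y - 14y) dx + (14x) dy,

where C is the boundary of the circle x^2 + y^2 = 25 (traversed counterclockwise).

Green's theorem converts the closed line integral into a double integral over the enclosed region D:

    ∮_C P dx + Q dy = ∬_D (∂Q/∂x - ∂P/∂y) dA.

Here P = -14x^2y - 14y, Q = 14x, so

    ∂Q/∂x = 14,    ∂P/∂y = -14x^2 - 14,
    ∂Q/∂x - ∂P/∂y = 14x^2 + 28.

D is the region x^2 + y^2 ≤ 25. Evaluating the double integral:

In polar coordinates (x = r cos θ, y = r sin θ, dA = r dr dθ) the integrand becomes 14r^2cos(θ)^2 + 28, so

    ∬_D (14x^2 + 28) dA = ∫_0^{2π} ∫_0^{5} (14r^2cos(θ)^2 + 28) · r dr dθ.

Inner (r from 0 to 5): 4375cos(θ)^2/2 + 350.
Outer (θ from 0 to 2π): 5775π/2.

Therefore ∮_C P dx + Q dy = 5775π/2.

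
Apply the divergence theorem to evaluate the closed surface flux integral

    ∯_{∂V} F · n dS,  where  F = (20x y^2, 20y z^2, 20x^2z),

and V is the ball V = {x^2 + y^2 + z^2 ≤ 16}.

By the divergence theorem,

    ∯_{∂V} F · n dS = ∭_V (∇ · F) dV.

Compute the divergence:
    ∇ · F = ∂F_x/∂x + ∂F_y/∂y + ∂F_z/∂z = 20y^2 + 20z^2 + 20x^2 = 20x^2 + 20y^2 + 20z^2.

In spherical coordinates, x = ρ sin(φ) cos(θ), y = ρ sin(φ) sin(θ), z = ρ cos(φ), dV = ρ^2 sin(φ) dρ dφ dθ, with 0 ≤ ρ ≤ 4, 0 ≤ φ ≤ π, 0 ≤ θ ≤ 2π.

The integrand, after substitution and multiplying by the volume element, becomes (20ρ^2) · ρ^2 sin(φ), so

    ∭_V (∇·F) dV = ∫_0^{2π} ∫_0^{π} ∫_0^{4} (20ρ^2) · ρ^2 sin(φ) dρ dφ dθ.

Inner (ρ from 0 to 4): 4096sin(φ).
Middle (φ from 0 to π): 8192.
Outer (θ from 0 to 2π): 16384π.

Therefore ∯_{∂V} F · n dS = 16384π.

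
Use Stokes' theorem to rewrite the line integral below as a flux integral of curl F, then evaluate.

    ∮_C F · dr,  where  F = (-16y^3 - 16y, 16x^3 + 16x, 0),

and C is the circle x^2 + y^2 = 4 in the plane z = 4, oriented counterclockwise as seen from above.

Let S be the flat disk x^2 + y^2 ≤ 4 in the plane z = 4, with upward unit normal n̂ = ẑ. By Stokes' theorem,

    ∮_C F · dr = ∬_S (∇ × F) · n̂ dS = ∬_D (curl F)_z dA,

where D is the disk x^2 + y^2 ≤ 4.

Compute the curl of F = (-16y^3 - 16y, 16x^3 + 16x, 0):
    (∇ × F)_x = ∂F_z/∂y - ∂F_y/∂z = 0,
    (∇ × F)_y = ∂F_x/∂z - ∂F_z/∂x = 0,
    (∇ × F)_z = ∂F_y/∂x - ∂F_x/∂y = 48x^2 + 48y^2 + 32.

On z = 4, (curl F)_z = 48x^2 + 48y^2 + 32.

Convert to polar (x = r cos θ, y = r sin θ, dA = r dr dθ); the integrand becomes 48r^2 + 32, so

    ∬_D (curl F)_z dA = ∫_0^{2π} ∫_0^{2} (48r^2 + 32) · r dr dθ.

Inner (r from 0 to 2): 256.
Outer (θ from 0 to 2π): 512π.

Therefore ∮_C F · dr = 512π.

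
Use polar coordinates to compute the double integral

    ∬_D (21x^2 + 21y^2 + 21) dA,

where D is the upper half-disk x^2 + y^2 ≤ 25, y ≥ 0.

The region D is 0 ≤ r ≤ 5, 0 ≤ θ ≤ π in polar coordinates, where x = r cos(θ), y = r sin(θ), and dA = r dr dθ.

Under the substitution, the integrand becomes 21r^2 + 21, so

    ∬_D (21x^2 + 21y^2 + 21) dA = ∫_{0}^{π} ∫_{0}^{5} (21r^2 + 21) · r dr dθ.

Inner integral (in r): ∫_{0}^{5} (21r^2 + 21) · r dr = 14175/4.

Outer integral (in θ): ∫_{0}^{π} (14175/4) dθ = 14175π/4.

Therefore ∬_D (21x^2 + 21y^2 + 21) dA = 14175π/4.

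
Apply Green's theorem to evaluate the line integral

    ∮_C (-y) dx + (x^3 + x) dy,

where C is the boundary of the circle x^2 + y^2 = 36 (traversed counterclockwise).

Green's theorem converts the closed line integral into a double integral over the enclosed region D:

    ∮_C P dx + Q dy = ∬_D (∂Q/∂x - ∂P/∂y) dA.

Here P = -y, Q = x^3 + x, so

    ∂Q/∂x = 3x^2 + 1,    ∂P/∂y = -1,
    ∂Q/∂x - ∂P/∂y = 3x^2 + 2.

D is the region x^2 + y^2 ≤ 36. Evaluating the double integral:

In polar coordinates (x = r cos θ, y = r sin θ, dA = r dr dθ) the integrand becomes 3r^2cos(θ)^2 + 2, so

    ∬_D (3x^2 + 2) dA = ∫_0^{2π} ∫_0^{6} (3r^2cos(θ)^2 + 2) · r dr dθ.

Inner (r from 0 to 6): 972cos(θ)^2 + 36.
Outer (θ from 0 to 2π): 1044π.

Therefore ∮_C P dx + Q dy = 1044π.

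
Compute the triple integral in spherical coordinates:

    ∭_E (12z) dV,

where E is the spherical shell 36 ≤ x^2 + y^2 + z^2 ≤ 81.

In spherical coordinates, x = ρ sin(φ) cos(θ), y = ρ sin(φ) sin(θ), z = ρ cos(φ), and dV = ρ^2 sin(φ) dρ dφ dθ.

The integrand becomes 12ρ cos(φ), so

    ∭_E (12z) dV = ∫_{0}^{2π} ∫_{0}^{π} ∫_{6}^{9} (12ρ cos(φ)) · ρ^2 sin(φ) dρ dφ dθ.

Inner (ρ): 15795sin(2φ)/2.
Middle (φ): 0.
Outer (θ): 0.

Therefore the triple integral equals 0.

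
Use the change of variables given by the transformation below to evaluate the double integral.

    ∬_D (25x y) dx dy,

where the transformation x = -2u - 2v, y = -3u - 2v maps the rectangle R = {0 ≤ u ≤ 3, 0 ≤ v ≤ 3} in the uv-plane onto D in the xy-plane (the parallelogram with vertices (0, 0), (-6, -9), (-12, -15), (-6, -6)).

Compute the Jacobian determinant of (x, y) with respect to (u, v):

    ∂(x,y)/∂(u,v) = | -2  -2 | = (-2)(-2) - (-2)(-3) = -2.
                   | -3  -2 |

Its absolute value is |J| = 2 (the area scaling factor).

Substituting x = -2u - 2v, y = -3u - 2v into the integrand,

    25x y → 150u^2 + 250u v + 100v^2,

so the integral becomes

    ∬_R (150u^2 + 250u v + 100v^2) · |J| du dv = ∫_0^3 ∫_0^3 (300u^2 + 500u v + 200v^2) dv du.

Inner (v): 900u^2 + 2250u + 1800.
Outer (u): 23625.

Therefore ∬_D (25x y) dx dy = 23625.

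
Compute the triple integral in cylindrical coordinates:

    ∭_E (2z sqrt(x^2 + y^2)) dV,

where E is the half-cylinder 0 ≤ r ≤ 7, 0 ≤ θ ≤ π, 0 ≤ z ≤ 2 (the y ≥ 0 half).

In cylindrical coordinates, x = r cos(θ), y = r sin(θ), z = z, and dV = r dr dθ dz.

The integrand becomes 2r z, so

    ∭_E (2z sqrt(x^2 + y^2)) dV = ∫_{0}^{π} ∫_{0}^{7} ∫_{0}^{2} (2r z) · r dz dr dθ.

Inner (z): 4r^2.
Middle (r from 0 to 7): 1372/3.
Outer (θ): 1372π/3.

Therefore the triple integral equals 1372π/3.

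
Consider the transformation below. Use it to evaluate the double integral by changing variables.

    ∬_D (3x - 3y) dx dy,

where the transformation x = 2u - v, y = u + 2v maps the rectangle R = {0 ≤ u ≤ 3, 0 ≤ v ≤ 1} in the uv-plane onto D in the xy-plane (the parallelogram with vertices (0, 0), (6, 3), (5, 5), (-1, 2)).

Compute the Jacobian determinant of (x, y) with respect to (u, v):

    ∂(x,y)/∂(u,v) = | 2  -1 | = (2)(2) - (-1)(1) = 5.
                   | 1  2 |

Its absolute value is |J| = 5 (the area scaling factor).

Substituting x = 2u - v, y = u + 2v into the integrand,

    3x - 3y → 3u - 9v,

so the integral becomes

    ∬_R (3u - 9v) · |J| du dv = ∫_0^3 ∫_0^1 (15u - 45v) dv du.

Inner (v): 15u - 45/2.
Outer (u): 0.

Therefore ∬_D (3x - 3y) dx dy = 0.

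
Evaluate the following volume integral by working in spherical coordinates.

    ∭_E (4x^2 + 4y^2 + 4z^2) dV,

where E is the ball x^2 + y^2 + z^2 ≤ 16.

In spherical coordinates, x = ρ sin(φ) cos(θ), y = ρ sin(φ) sin(θ), z = ρ cos(φ), and dV = ρ^2 sin(φ) dρ dφ dθ.

The integrand becomes 4ρ^2, so

    ∭_E (4x^2 + 4y^2 + 4z^2) dV = ∫_{0}^{2π} ∫_{0}^{π} ∫_{0}^{4} (4ρ^2) · ρ^2 sin(φ) dρ dφ dθ.

Inner (ρ): 4096sin(φ)/5.
Middle (φ): 8192/5.
Outer (θ): 16384π/5.

Therefore the triple integral equals 16384π/5.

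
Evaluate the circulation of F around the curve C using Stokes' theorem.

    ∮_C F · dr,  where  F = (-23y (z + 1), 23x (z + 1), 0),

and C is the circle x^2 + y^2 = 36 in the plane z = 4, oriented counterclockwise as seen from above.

Let S be the flat disk x^2 + y^2 ≤ 36 in the plane z = 4, with upward unit normal n̂ = ẑ. By Stokes' theorem,

    ∮_C F · dr = ∬_S (∇ × F) · n̂ dS = ∬_D (curl F)_z dA,

where D is the disk x^2 + y^2 ≤ 36.

Compute the curl of F = (-23y (z + 1), 23x (z + 1), 0):
    (∇ × F)_x = ∂F_z/∂y - ∂F_y/∂z = -23x,
    (∇ × F)_y = ∂F_x/∂z - ∂F_z/∂x = -23y,
    (∇ × F)_z = ∂F_y/∂x - ∂F_x/∂y = 46z + 46.

On z = 4, (curl F)_z = 230.

Convert to polar (x = r cos θ, y = r sin θ, dA = r dr dθ); the integrand becomes 230, so

    ∬_D (curl F)_z dA = ∫_0^{2π} ∫_0^{6} (230) · r dr dθ.

Inner (r from 0 to 6): 4140.
Outer (θ from 0 to 2π): 8280π.

Therefore ∮_C F · dr = 8280π.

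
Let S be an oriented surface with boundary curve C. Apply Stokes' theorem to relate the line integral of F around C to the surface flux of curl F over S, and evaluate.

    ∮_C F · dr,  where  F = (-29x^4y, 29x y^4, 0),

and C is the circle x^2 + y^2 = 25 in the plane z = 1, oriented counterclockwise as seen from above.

Let S be the flat disk x^2 + y^2 ≤ 25 in the plane z = 1, with upward unit normal n̂ = ẑ. By Stokes' theorem,

    ∮_C F · dr = ∬_S (∇ × F) · n̂ dS = ∬_D (curl F)_z dA,

where D is the disk x^2 + y^2 ≤ 25.

Compute the curl of F = (-29x^4y, 29x y^4, 0):
    (∇ × F)_x = ∂F_z/∂y - ∂F_y/∂z = 0,
    (∇ × F)_y = ∂F_x/∂z - ∂F_z/∂x = 0,
    (∇ × F)_z = ∂F_y/∂x - ∂F_x/∂y = 29x^4 + 29y^4.

On z = 1, (curl F)_z = 29x^4 + 29y^4.

Convert to polar (x = r cos θ, y = r sin θ, dA = r dr dθ); the integrand becomes 29r^4(sin(θ)^4 + cos(θ)^4), so

    ∬_D (curl F)_z dA = ∫_0^{2π} ∫_0^{5} (29r^4(sin(θ)^4 + cos(θ)^4)) · r dr dθ.

Inner (r from 0 to 5): 453125sin(θ)^4/6 + 453125cos(θ)^4/6.
Outer (θ from 0 to 2π): 453125π/4.

Therefore ∮_C F · dr = 453125π/4.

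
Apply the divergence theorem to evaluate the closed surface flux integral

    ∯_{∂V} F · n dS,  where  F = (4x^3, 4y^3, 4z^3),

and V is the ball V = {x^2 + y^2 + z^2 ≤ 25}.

By the divergence theorem,

    ∯_{∂V} F · n dS = ∭_V (∇ · F) dV.

Compute the divergence:
    ∇ · F = ∂F_x/∂x + ∂F_y/∂y + ∂F_z/∂z = 12x^2 + 12y^2 + 12z^2.

In spherical coordinates, x = ρ sin(φ) cos(θ), y = ρ sin(φ) sin(θ), z = ρ cos(φ), dV = ρ^2 sin(φ) dρ dφ dθ, with 0 ≤ ρ ≤ 5, 0 ≤ φ ≤ π, 0 ≤ θ ≤ 2π.

The integrand, after substitution and multiplying by the volume element, becomes (12ρ^2) · ρ^2 sin(φ), so

    ∭_V (∇·F) dV = ∫_0^{2π} ∫_0^{π} ∫_0^{5} (12ρ^2) · ρ^2 sin(φ) dρ dφ dθ.

Inner (ρ from 0 to 5): 7500sin(φ).
Middle (φ from 0 to π): 15000.
Outer (θ from 0 to 2π): 30000π.

Therefore ∯_{∂V} F · n dS = 30000π.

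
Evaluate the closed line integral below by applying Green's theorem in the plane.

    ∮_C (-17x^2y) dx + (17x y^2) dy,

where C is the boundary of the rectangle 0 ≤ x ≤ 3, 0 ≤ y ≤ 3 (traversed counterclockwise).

Green's theorem converts the closed line integral into a double integral over the enclosed region D:

    ∮_C P dx + Q dy = ∬_D (∂Q/∂x - ∂P/∂y) dA.

Here P = -17x^2y, Q = 17x y^2, so

    ∂Q/∂x = 17y^2,    ∂P/∂y = -17x^2,
    ∂Q/∂x - ∂P/∂y = 17x^2 + 17y^2.

D is the region 0 ≤ x ≤ 3, 0 ≤ y ≤ 3. Evaluating the double integral:

    ∬_D (17x^2 + 17y^2) dA = ∫_0^{3} ∫_0^{3} (17x^2 + 17y^2) dy dx.

Inner (y from 0 to 3): 51x^2 + 153.
Outer (x from 0 to 3): 918.

Therefore ∮_C P dx + Q dy = 918.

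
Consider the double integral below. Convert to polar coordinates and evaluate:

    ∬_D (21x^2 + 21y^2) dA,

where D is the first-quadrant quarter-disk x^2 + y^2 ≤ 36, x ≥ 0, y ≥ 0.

The region D is 0 ≤ r ≤ 6, 0 ≤ θ ≤ π/2 in polar coordinates, where x = r cos(θ), y = r sin(θ), and dA = r dr dθ.

Under the substitution, the integrand becomes 21r^2, so

    ∬_D (21x^2 + 21y^2) dA = ∫_{0}^{π/2} ∫_{0}^{6} (21r^2) · r dr dθ.

Inner integral (in r): ∫_{0}^{6} (21r^2) · r dr = 6804.

Outer integral (in θ): ∫_{0}^{π/2} (6804) dθ = 3402π.

Therefore ∬_D (21x^2 + 21y^2) dA = 3402π.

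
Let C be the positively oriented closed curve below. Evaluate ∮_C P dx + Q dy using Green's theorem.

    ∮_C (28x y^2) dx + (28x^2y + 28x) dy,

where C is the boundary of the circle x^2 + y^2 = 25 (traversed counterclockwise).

Green's theorem converts the closed line integral into a double integral over the enclosed region D:

    ∮_C P dx + Q dy = ∬_D (∂Q/∂x - ∂P/∂y) dA.

Here P = 28x y^2, Q = 28x^2y + 28x, so

    ∂Q/∂x = 56x y + 28,    ∂P/∂y = 56x y,
    ∂Q/∂x - ∂P/∂y = 28.

D is the region x^2 + y^2 ≤ 25. Evaluating the double integral:

In polar coordinates (x = r cos θ, y = r sin θ, dA = r dr dθ) the integrand becomes 28, so

    ∬_D (28) dA = ∫_0^{2π} ∫_0^{5} (28) · r dr dθ.

Inner (r from 0 to 5): 350.
Outer (θ from 0 to 2π): 700π.

Therefore ∮_C P dx + Q dy = 700π.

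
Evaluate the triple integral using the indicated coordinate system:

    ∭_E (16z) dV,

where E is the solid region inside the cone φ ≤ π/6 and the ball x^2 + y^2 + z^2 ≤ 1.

In spherical coordinates, x = ρ sin(φ) cos(θ), y = ρ sin(φ) sin(θ), z = ρ cos(φ), and dV = ρ^2 sin(φ) dρ dφ dθ.

The integrand becomes 16ρ cos(φ), so

    ∭_E (16z) dV = ∫_{0}^{2π} ∫_{0}^{π/6} ∫_{0}^{1} (16ρ cos(φ)) · ρ^2 sin(φ) dρ dφ dθ.

Inner (ρ): 2sin(2φ).
Middle (φ): 1/2.
Outer (θ): π.

Therefore the triple integral equals π.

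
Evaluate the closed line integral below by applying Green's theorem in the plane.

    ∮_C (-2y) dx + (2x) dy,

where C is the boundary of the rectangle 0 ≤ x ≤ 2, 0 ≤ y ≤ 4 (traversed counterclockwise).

Green's theorem converts the closed line integral into a double integral over the enclosed region D:

    ∮_C P dx + Q dy = ∬_D (∂Q/∂x - ∂P/∂y) dA.

Here P = -2y, Q = 2x, so

    ∂Q/∂x = 2,    ∂P/∂y = -2,
    ∂Q/∂x - ∂P/∂y = 4.

D is the region 0 ≤ x ≤ 2, 0 ≤ y ≤ 4. Evaluating the double integral:

    ∬_D (4) dA = ∫_0^{2} ∫_0^{4} (4) dy dx.

Inner (y from 0 to 4): 16.
Outer (x from 0 to 2): 32.

Therefore ∮_C P dx + Q dy = 32.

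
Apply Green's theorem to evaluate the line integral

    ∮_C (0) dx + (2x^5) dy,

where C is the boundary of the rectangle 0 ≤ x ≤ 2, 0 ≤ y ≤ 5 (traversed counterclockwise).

Green's theorem converts the closed line integral into a double integral over the enclosed region D:

    ∮_C P dx + Q dy = ∬_D (∂Q/∂x - ∂P/∂y) dA.

Here P = 0, Q = 2x^5, so

    ∂Q/∂x = 10x^4,    ∂P/∂y = 0,
    ∂Q/∂x - ∂P/∂y = 10x^4.

D is the region 0 ≤ x ≤ 2, 0 ≤ y ≤ 5. Evaluating the double integral:

    ∬_D (10x^4) dA = ∫_0^{2} ∫_0^{5} (10x^4) dy dx.

Inner (y from 0 to 5): 50x^4.
Outer (x from 0 to 2): 320.

Therefore ∮_C P dx + Q dy = 320.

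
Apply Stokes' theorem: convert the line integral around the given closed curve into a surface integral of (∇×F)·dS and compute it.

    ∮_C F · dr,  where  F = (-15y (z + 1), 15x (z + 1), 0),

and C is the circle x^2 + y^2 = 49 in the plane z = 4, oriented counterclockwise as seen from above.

Let S be the flat disk x^2 + y^2 ≤ 49 in the plane z = 4, with upward unit normal n̂ = ẑ. By Stokes' theorem,

    ∮_C F · dr = ∬_S (∇ × F) · n̂ dS = ∬_D (curl F)_z dA,

where D is the disk x^2 + y^2 ≤ 49.

Compute the curl of F = (-15y (z + 1), 15x (z + 1), 0):
    (∇ × F)_x = ∂F_z/∂y - ∂F_y/∂z = -15x,
    (∇ × F)_y = ∂F_x/∂z - ∂F_z/∂x = -15y,
    (∇ × F)_z = ∂F_y/∂x - ∂F_x/∂y = 30z + 30.

On z = 4, (curl F)_z = 150.

Convert to polar (x = r cos θ, y = r sin θ, dA = r dr dθ); the integrand becomes 150, so

    ∬_D (curl F)_z dA = ∫_0^{2π} ∫_0^{7} (150) · r dr dθ.

Inner (r from 0 to 7): 3675.
Outer (θ from 0 to 2π): 7350π.

Therefore ∮_C F · dr = 7350π.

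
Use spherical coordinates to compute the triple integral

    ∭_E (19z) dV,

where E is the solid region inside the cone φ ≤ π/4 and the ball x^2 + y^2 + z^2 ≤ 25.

In spherical coordinates, x = ρ sin(φ) cos(θ), y = ρ sin(φ) sin(θ), z = ρ cos(φ), and dV = ρ^2 sin(φ) dρ dφ dθ.

The integrand becomes 19ρ cos(φ), so

    ∭_E (19z) dV = ∫_{0}^{2π} ∫_{0}^{π/4} ∫_{0}^{5} (19ρ cos(φ)) · ρ^2 sin(φ) dρ dφ dθ.

Inner (ρ): 11875sin(2φ)/8.
Middle (φ): 11875/16.
Outer (θ): 11875π/8.

Therefore the triple integral equals 11875π/8.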